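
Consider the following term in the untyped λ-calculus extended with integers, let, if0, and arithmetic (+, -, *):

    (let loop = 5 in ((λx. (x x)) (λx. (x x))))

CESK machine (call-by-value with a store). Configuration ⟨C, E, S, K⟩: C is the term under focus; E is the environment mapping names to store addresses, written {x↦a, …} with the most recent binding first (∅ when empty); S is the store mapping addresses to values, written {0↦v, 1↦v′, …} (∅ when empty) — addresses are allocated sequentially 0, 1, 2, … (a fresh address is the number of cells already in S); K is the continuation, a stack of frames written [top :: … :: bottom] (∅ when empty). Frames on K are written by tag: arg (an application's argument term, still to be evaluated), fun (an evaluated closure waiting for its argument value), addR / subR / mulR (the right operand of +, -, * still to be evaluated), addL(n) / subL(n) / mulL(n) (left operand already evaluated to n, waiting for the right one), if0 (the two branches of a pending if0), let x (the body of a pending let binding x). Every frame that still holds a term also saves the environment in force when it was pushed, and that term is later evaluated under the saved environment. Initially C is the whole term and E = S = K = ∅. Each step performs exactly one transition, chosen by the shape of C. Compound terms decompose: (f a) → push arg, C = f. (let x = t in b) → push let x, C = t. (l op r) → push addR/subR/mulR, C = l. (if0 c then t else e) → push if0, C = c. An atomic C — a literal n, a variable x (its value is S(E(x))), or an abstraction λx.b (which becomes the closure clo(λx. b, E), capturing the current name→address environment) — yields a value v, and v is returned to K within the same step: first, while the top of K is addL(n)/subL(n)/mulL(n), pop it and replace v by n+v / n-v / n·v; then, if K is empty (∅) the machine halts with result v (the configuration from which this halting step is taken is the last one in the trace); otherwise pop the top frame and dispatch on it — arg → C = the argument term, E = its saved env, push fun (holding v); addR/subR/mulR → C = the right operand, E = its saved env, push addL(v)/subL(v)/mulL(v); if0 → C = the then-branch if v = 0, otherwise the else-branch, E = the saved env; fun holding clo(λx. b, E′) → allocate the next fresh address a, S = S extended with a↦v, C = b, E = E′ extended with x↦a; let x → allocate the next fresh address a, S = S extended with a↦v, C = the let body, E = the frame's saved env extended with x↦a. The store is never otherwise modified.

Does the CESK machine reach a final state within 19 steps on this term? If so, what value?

0. [C=(let loop = 5 in ((λx. (x x)) (λx. (x x)))) | E=∅ | S=∅ | K=∅]
1. [C=5 | E=∅ | S=∅ | K=[let loop]]
2. [C=((λx. (x x)) (λx. (x x))) | E={loop↦0} | S={0↦5} | K=∅]
3. [C=(λx. (x x)) | E={loop↦0} | S={0↦5} | K=[arg]]
4. [C=(λx. (x x)) | E={loop↦0} | S={0↦5} | K=[fun]]
5. [C=(x x) | E={x↦1, loop↦0} | S={0↦5, 1↦clo(λx. (x x), {loop↦0})} | K=∅]
6. [C=x | E={x↦1, loop↦0} | S={0↦5, 1↦clo(λx. (x x), {loop↦0})} | K=[arg]]
7. [C=x | E={x↦1, loop↦0} | S={0↦5, 1↦clo(λx. (x x), {loop↦0})} | K=[fun]]
8. [C=(x x) | E={x↦2, loop↦0} | S={0↦5, 1↦clo(λx. (x x), {loop↦0}), 2↦clo(λx. (x x), {loop↦0})} | K=∅]
9. [C=x | E={x↦2, loop↦0} | S={0↦5, 1↦clo(λx. (x x), {loop↦0}), 2↦clo(λx. (x x), {loop↦0})} | K=[arg]]
10. [C=x | E={x↦2, loop↦0} | S={0↦5, 1↦clo(λx. (x x), {loop↦0}), 2↦clo(λx. (x x), {loop↦0})} | K=[fun]]
11. [C=(x x) | E={x↦3, loop↦0} | S={0↦5, 1↦clo(λx. (x x), {loop↦0}), 2↦clo(λx. (x x), {loop↦0}), 3↦clo(λx. (x x), {loop↦0})} | K=∅]
12. [C=x | E={x↦3, loop↦0} | S={0↦5, 1↦clo(λx. (x x), {loop↦0}), 2↦clo(λx. (x x), {loop↦0}), 3↦clo(λx. (x x), {loop↦0})} | K=[arg]]
13. [C=x | E={x↦3, loop↦0} | S={0↦5, 1↦clo(λx. (x x), {loop↦0}), 2↦clo(λx. (x x), {loop↦0}), 3↦clo(λx. (x x), {loop↦0})} | K=[fun]]
14. [C=(x x) | E={x↦4, loop↦0} | S={0↦5, 1↦clo(λx. (x x), {loop↦0}), 2↦clo(λx. (x x), {loop↦0}), 3↦clo(λx. (x x), {loop↦0}), 4↦clo(λx. (x x), {loop↦0})} | K=∅]
15. [C=x | E={x↦4, loop↦0} | S={0↦5, 1↦clo(λx. (x x), {loop↦0}), 2↦clo(λx. (x x), {loop↦0}), 3↦clo(λx. (x x), {loop↦0}), 4↦clo(λx. (x x), {loop↦0})} | K=[arg]]
16. [C=x | E={x↦4, loop↦0} | S={0↦5, 1↦clo(λx. (x x), {loop↦0}), 2↦clo(λx. (x x), {loop↦0}), 3↦clo(λx. (x x), {loop↦0}), 4↦clo(λx. (x x), {loop↦0})} | K=[fun]]
17. [C=(x x) | E={x↦5, loop↦0} | S={0↦5, 1↦clo(λx. (x x), {loop↦0}), 2↦clo(λx. (x x), {loop↦0}), 3↦clo(λx. (x x), {loop↦0}), 4↦clo(λx. (x x), {loop↦0}), 5↦clo(λx. (x x), {loop↦0})} | K=∅]
18. [C=x | E={x↦5, loop↦0} | S={0↦5, 1↦clo(λx. (x x), {loop↦0}), 2↦clo(λx. (x x), {loop↦0}), 3↦clo(λx. (x x), {loop↦0}), 4↦clo(λx. (x x), {loop↦0}), 5↦clo(λx. (x x), {loop↦0})} | K=[arg]]
19. [C=x | E={x↦5, loop↦0} | S={0↦5, 1↦clo(λx. (x x), {loop↦0}), 2↦clo(λx. (x x), {loop↦0}), 3↦clo(λx. (x x), {loop↦0}), 4↦clo(λx. (x x), {loop↦0}), 5↦clo(λx. (x x), {loop↦0})} | K=[fun]]
→ 19 transitions taken and the configuration is still not final: no result within 19 steps

Answer: DIVERGES (no final state within 19 steps)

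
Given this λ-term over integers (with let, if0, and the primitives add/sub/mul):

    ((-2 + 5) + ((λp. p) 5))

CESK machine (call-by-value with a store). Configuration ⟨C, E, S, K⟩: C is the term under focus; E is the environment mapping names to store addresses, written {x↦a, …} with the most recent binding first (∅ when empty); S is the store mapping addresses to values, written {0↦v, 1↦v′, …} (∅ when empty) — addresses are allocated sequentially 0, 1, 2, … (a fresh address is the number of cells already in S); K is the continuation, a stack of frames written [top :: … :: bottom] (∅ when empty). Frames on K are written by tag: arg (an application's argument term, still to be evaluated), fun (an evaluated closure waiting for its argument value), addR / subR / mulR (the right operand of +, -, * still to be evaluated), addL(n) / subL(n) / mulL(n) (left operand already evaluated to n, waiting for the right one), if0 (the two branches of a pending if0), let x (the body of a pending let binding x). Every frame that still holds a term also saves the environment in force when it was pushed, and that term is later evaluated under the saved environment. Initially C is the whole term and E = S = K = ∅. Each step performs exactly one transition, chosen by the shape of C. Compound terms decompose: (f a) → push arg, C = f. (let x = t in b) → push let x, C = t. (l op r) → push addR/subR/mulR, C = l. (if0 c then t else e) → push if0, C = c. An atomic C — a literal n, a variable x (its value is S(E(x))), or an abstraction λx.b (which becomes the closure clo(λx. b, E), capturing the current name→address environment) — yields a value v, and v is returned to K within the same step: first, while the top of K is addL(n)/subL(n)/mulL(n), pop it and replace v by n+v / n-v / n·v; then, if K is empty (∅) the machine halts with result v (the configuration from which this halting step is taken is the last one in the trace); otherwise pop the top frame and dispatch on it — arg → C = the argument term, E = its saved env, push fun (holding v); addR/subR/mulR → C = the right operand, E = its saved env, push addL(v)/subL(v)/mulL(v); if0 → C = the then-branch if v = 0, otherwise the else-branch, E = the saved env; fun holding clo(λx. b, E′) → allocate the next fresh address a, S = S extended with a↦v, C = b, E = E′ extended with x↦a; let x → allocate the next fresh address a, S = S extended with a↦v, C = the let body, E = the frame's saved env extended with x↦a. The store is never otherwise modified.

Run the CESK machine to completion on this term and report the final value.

[0] [C=((-2 + 5) + ((λp. p) 5)) | E=∅ | S=∅ | K=∅]
[1] [C=(-2 + 5) | E=∅ | S=∅ | K=[addR]]
[2] [C=-2 | E=∅ | S=∅ | K=[addR :: addR]]
[3] [C=5 | E=∅ | S=∅ | K=[addL(-2) :: addR]]
[4] [C=((λp. p) 5) | E=∅ | S=∅ | K=[addL(3)]]
[5] [C=(λp. p) | E=∅ | S=∅ | K=[arg :: addL(3)]]
[6] [C=5 | E=∅ | S=∅ | K=[fun :: addL(3)]]
[7] [C=p | E={p↦0} | S={0↦5} | K=[addL(3)]]
→ final value 8

Answer: 8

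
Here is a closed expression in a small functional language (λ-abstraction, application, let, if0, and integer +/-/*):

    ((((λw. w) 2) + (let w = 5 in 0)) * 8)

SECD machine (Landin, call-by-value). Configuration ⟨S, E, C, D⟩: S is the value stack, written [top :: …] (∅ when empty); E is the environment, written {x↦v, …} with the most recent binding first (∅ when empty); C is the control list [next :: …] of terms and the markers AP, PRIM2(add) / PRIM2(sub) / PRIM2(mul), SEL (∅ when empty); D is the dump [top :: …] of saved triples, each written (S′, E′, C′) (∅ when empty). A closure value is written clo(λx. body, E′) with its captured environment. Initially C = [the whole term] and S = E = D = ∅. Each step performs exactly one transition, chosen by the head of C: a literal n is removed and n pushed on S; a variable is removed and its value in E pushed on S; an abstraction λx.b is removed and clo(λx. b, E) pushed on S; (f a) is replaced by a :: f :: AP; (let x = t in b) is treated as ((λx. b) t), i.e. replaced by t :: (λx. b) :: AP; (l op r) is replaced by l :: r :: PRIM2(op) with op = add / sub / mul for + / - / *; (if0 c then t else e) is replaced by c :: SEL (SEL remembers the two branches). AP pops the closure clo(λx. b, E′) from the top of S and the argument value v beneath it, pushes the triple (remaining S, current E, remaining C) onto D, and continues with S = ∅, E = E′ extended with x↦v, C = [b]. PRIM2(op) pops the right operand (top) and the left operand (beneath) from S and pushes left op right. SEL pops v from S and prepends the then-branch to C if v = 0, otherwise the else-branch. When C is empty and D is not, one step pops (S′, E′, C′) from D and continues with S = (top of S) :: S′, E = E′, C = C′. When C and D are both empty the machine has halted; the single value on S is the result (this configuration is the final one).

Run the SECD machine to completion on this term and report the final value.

t=0: ⟨S=∅; E=∅; C=[((((λw. w) 2) + (let w = 5 in 0)) * 8)]; D=∅⟩
t=1: ⟨S=∅; E=∅; C=[(((λw. w) 2) + (let w = 5 in 0)) :: 8 :: PRIM2(mul)]; D=∅⟩
t=2: ⟨S=∅; E=∅; C=[((λw. w) 2) :: (let w = 5 in 0) :: PRIM2(add) :: 8 :: PRIM2(mul)]; D=∅⟩
t=3: ⟨S=∅; E=∅; C=[2 :: (λw. w) :: AP :: (let w = 5 in 0) :: PRIM2(add) :: 8 :: PRIM2(mul)]; D=∅⟩
t=4: ⟨S=[2]; E=∅; C=[(λw. w) :: AP :: (let w = 5 in 0) :: PRIM2(add) :: 8 :: PRIM2(mul)]; D=∅⟩
t=5: ⟨S=[clo(λw. w, ∅) :: 2]; E=∅; C=[AP :: (let w = 5 in 0) :: PRIM2(add) :: 8 :: PRIM2(mul)]; D=∅⟩
t=6: ⟨S=∅; E={w↦2}; C=[w]; D=[(∅, ∅, [(let w = 5 in 0) :: PRIM2(add) :: 8 :: PRIM2(mul)])]⟩
t=7: ⟨S=[2]; E={w↦2}; C=∅; D=[(∅, ∅, [(let w = 5 in 0) :: PRIM2(add) :: 8 :: PRIM2(mul)])]⟩
t=8: ⟨S=[2]; E=∅; C=[(let w = 5 in 0) :: PRIM2(add) :: 8 :: PRIM2(mul)]; D=∅⟩
t=9: ⟨S=[2]; E=∅; C=[5 :: (λw. 0) :: AP :: PRIM2(add) :: 8 :: PRIM2(mul)]; D=∅⟩
t=10: ⟨S=[5 :: 2]; E=∅; C=[(λw. 0) :: AP :: PRIM2(add) :: 8 :: PRIM2(mul)]; D=∅⟩
t=11: ⟨S=[clo(λw. 0, ∅) :: 5 :: 2]; E=∅; C=[AP :: PRIM2(add) :: 8 :: PRIM2(mul)]; D=∅⟩
t=12: ⟨S=∅; E={w↦5}; C=[0]; D=[([2], ∅, [PRIM2(add) :: 8 :: PRIM2(mul)])]⟩
t=13: ⟨S=[0]; E={w↦5}; C=∅; D=[([2], ∅, [PRIM2(add) :: 8 :: PRIM2(mul)])]⟩
t=14: ⟨S=[0 :: 2]; E=∅; C=[PRIM2(add) :: 8 :: PRIM2(mul)]; D=∅⟩
t=15: ⟨S=[2]; E=∅; C=[8 :: PRIM2(mul)]; D=∅⟩
t=16: ⟨S=[8 :: 2]; E=∅; C=[PRIM2(mul)]; D=∅⟩
t=17: ⟨S=[16]; E=∅; C=∅; D=∅⟩
→ final value 16

Answer: 16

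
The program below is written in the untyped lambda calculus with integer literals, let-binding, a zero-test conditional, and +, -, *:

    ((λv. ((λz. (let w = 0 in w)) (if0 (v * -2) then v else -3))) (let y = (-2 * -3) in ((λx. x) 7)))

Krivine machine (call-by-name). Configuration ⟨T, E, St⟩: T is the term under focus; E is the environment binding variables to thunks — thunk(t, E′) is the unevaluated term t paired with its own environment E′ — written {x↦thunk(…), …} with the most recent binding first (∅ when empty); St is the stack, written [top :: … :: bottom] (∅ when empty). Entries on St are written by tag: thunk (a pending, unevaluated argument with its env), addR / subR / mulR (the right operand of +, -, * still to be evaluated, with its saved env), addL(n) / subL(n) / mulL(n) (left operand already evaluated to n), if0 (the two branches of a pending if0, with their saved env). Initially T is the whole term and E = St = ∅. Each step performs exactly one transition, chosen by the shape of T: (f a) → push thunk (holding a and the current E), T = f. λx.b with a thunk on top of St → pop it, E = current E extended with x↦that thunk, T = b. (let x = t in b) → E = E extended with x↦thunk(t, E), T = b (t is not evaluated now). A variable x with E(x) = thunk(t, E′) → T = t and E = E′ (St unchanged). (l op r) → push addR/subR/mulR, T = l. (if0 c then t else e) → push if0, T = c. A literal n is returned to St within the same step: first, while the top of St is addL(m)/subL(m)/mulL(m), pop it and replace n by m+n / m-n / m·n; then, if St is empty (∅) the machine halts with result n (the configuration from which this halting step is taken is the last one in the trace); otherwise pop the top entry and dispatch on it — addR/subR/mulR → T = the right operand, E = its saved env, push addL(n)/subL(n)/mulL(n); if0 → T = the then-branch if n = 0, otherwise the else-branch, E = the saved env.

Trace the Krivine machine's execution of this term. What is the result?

[0] <T=((λv. ((λz. (let w = 0 in w)) (if0 (v * -2) then v else -3))) (let y = (-2 * -3) in ((λx. x) 7))), E=∅, St=∅>
[1] <T=(λv. ((λz. (let w = 0 in w)) (if0 (v * -2) then v else -3))), E=∅, St=[thunk]>
[2] <T=((λz. (let w = 0 in w)) (if0 (v * -2) then v else -3)), E={v↦thunk((let y = (-2 * -3) in ((λx. x) 7)), ∅)}, St=∅>
[3] <T=(λz. (let w = 0 in w)), E={v↦thunk((let y = (-2 * -3) in ((λx. x) 7)), ∅)}, St=[thunk]>
[4] <T=(let w = 0 in w), E={z↦thunk((if0 (v * -2) then v else -3), {v↦thunk((let y = (-2 * -3) in ((λx. x) 7)), ∅)}), v↦thunk((let y = (-2 * -3) in ((λx. x) 7)), ∅)}, St=∅>
[5] <T=w, E={w↦thunk(0, {z↦thunk((if0 (v * -2) then v else -3), {v↦thunk((let y = (-2 * -3) in ((λx. x) 7)), ∅)}), v↦thunk((let y = (-2 * -3) in ((λx. x) 7)), ∅)}), z↦thunk((if0 (v * -2) then v else -3), {v↦thunk((let y = (-2 * -3) in ((λx. x) 7)), ∅)}), v↦thunk((let y = (-2 * -3) in ((λx. x) 7)), ∅)}, St=∅>
[6] <T=0, E={z↦thunk((if0 (v * -2) then v else -3), {v↦thunk((let y = (-2 * -3) in ((λx. x) 7)), ∅)}), v↦thunk((let y = (-2 * -3) in ((λx. x) 7)), ∅)}, St=∅>
→ final value 0

Answer: 0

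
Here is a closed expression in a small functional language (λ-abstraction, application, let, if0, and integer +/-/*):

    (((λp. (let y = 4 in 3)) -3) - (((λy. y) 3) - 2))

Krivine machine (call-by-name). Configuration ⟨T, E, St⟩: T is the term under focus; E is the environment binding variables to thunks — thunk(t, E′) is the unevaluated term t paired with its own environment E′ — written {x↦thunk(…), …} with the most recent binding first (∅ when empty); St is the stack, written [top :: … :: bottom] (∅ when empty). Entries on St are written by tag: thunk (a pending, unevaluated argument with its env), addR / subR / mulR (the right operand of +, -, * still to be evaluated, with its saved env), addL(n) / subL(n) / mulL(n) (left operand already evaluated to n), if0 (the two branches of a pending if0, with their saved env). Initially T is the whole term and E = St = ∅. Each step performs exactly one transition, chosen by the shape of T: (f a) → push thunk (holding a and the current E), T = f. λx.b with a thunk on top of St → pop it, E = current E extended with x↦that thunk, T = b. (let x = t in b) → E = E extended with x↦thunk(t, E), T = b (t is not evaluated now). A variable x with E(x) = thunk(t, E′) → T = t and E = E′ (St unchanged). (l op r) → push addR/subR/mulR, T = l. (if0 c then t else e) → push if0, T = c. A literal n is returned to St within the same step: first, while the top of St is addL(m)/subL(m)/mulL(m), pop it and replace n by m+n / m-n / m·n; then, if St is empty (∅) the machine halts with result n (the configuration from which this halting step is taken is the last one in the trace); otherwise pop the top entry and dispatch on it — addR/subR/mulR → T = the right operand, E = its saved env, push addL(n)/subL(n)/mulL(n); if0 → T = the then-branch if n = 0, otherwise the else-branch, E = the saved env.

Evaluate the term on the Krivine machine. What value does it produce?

t=0: <T=(((λp. (let y = 4 in 3)) -3) - (((λy. y) 3) - 2)), E=∅, St=∅>
t=1: <T=((λp. (let y = 4 in 3)) -3), E=∅, St=[subR]>
t=2: <T=(λp. (let y = 4 in 3)), E=∅, St=[thunk :: subR]>
t=3: <T=(let y = 4 in 3), E={p↦thunk(-3, ∅)}, St=[subR]>
t=4: <T=3, E={y↦thunk(4, {p↦thunk(-3, ∅)}), p↦thunk(-3, ∅)}, St=[subR]>
t=5: <T=(((λy. y) 3) - 2), E=∅, St=[subL(3)]>
t=6: <T=((λy. y) 3), E=∅, St=[subR :: subL(3)]>
t=7: <T=(λy. y), E=∅, St=[thunk :: subR :: subL(3)]>
t=8: <T=y, E={y↦thunk(3, ∅)}, St=[subR :: subL(3)]>
t=9: <T=3, E=∅, St=[subR :: subL(3)]>
t=10: <T=2, E=∅, St=[subL(3) :: subL(3)]>
→ final value 2

Answer: 2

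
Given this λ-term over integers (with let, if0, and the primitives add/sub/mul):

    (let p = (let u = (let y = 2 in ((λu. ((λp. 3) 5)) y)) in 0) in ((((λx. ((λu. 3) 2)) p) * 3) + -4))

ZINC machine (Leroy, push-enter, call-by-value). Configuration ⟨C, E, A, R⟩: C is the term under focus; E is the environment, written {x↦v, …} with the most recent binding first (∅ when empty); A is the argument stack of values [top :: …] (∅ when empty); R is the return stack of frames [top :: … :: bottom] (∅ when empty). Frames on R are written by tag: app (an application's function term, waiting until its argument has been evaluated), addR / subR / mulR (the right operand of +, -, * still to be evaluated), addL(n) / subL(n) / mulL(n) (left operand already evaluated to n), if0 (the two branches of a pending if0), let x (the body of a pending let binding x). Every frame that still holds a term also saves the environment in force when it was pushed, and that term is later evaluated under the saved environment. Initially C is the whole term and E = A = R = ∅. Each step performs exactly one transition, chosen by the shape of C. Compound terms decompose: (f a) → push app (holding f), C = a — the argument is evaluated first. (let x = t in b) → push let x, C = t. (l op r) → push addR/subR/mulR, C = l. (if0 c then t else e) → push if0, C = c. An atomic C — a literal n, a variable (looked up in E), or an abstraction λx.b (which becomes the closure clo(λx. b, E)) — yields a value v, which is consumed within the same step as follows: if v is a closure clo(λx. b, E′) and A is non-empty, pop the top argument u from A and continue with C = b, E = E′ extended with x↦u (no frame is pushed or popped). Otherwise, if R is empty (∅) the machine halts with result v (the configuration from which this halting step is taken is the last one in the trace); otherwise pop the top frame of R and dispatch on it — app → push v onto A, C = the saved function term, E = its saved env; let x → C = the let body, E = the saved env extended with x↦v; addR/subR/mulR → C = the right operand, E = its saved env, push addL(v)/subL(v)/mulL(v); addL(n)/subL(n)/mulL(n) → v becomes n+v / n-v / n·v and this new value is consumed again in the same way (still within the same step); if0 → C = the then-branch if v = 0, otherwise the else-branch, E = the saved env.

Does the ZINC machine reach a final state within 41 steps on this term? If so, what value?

t=0: ⟨C=(let p = (let u = (let y = 2 in ((λu. ((λp. 3) 5)) y)) in 0) in ((((λx. ((λu. 3) 2)) p) * 3) + -4)); E=∅; A=∅; R=∅⟩
t=1: ⟨C=(let u = (let y = 2 in ((λu. ((λp. 3) 5)) y)) in 0); E=∅; A=∅; R=[let p]⟩
t=2: ⟨C=(let y = 2 in ((λu. ((λp. 3) 5)) y)); E=∅; A=∅; R=[let u :: let p]⟩
t=3: ⟨C=2; E=∅; A=∅; R=[let y :: let u :: let p]⟩
t=4: ⟨C=((λu. ((λp. 3) 5)) y); E={y↦2}; A=∅; R=[let u :: let p]⟩
t=5: ⟨C=y; E={y↦2}; A=∅; R=[app :: let u :: let p]⟩
t=6: ⟨C=(λu. ((λp. 3) 5)); E={y↦2}; A=[2]; R=[let u :: let p]⟩
t=7: ⟨C=((λp. 3) 5); E={u↦2, y↦2}; A=∅; R=[let u :: let p]⟩
t=8: ⟨C=5; E={u↦2, y↦2}; A=∅; R=[app :: let u :: let p]⟩
t=9: ⟨C=(λp. 3); E={u↦2, y↦2}; A=[5]; R=[let u :: let p]⟩
t=10: ⟨C=3; E={p↦5, u↦2, y↦2}; A=∅; R=[let u :: let p]⟩
t=11: ⟨C=0; E={u↦3}; A=∅; R=[let p]⟩
t=12: ⟨C=((((λx. ((λu. 3) 2)) p) * 3) + -4); E={p↦0}; A=∅; R=∅⟩
t=13: ⟨C=(((λx. ((λu. 3) 2)) p) * 3); E={p↦0}; A=∅; R=[addR]⟩
t=14: ⟨C=((λx. ((λu. 3) 2)) p); E={p↦0}; A=∅; R=[mulR :: addR]⟩
t=15: ⟨C=p; E={p↦0}; A=∅; R=[app :: mulR :: addR]⟩
t=16: ⟨C=(λx. ((λu. 3) 2)); E={p↦0}; A=[0]; R=[mulR :: addR]⟩
t=17: ⟨C=((λu. 3) 2); E={x↦0, p↦0}; A=∅; R=[mulR :: addR]⟩
t=18: ⟨C=2; E={x↦0, p↦0}; A=∅; R=[app :: mulR :: addR]⟩
t=19: ⟨C=(λu. 3); E={x↦0, p↦0}; A=[2]; R=[mulR :: addR]⟩
t=20: ⟨C=3; E={u↦2, x↦0, p↦0}; A=∅; R=[mulR :: addR]⟩
t=21: ⟨C=3; E={p↦0}; A=∅; R=[mulL(3) :: addR]⟩
t=22: ⟨C=-4; E={p↦0}; A=∅; R=[addL(9)]⟩
→ final value 5

Answer: 5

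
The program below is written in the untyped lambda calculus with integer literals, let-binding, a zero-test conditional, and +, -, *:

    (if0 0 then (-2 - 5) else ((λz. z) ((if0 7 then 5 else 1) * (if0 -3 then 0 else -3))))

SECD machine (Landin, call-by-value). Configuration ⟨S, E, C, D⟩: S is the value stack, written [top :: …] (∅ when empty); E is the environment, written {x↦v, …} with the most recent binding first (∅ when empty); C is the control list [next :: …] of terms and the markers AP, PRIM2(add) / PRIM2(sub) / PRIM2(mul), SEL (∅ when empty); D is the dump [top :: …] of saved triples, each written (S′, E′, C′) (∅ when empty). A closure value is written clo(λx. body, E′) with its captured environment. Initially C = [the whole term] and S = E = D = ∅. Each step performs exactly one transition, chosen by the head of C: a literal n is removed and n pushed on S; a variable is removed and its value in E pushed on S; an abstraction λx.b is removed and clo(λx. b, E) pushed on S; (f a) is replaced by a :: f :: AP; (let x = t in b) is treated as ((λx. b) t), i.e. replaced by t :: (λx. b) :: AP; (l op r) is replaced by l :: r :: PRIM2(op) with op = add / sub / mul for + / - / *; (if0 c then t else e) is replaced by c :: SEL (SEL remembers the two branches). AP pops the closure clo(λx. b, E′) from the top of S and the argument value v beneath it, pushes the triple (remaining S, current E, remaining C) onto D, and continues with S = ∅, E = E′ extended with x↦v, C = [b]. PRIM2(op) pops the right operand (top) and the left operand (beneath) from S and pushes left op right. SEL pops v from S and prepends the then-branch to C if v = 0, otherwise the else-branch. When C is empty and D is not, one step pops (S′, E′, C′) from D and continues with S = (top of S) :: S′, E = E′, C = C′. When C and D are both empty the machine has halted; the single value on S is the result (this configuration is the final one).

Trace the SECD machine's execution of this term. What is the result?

Answer: -7

Derivation:
0. [S=∅ | E=∅ | C=[(if0 0 then (-2 - 5) else ((λz. z) ((if0 7 then 5 else 1) * (if0 -3 then 0 else -3))))] | D=∅]
1. [S=∅ | E=∅ | C=[0 :: SEL] | D=∅]
2. [S=[0] | E=∅ | C=[SEL] | D=∅]
3. [S=∅ | E=∅ | C=[(-2 - 5)] | D=∅]
4. [S=∅ | E=∅ | C=[-2 :: 5 :: PRIM2(sub)] | D=∅]
5. [S=[-2] | E=∅ | C=[5 :: PRIM2(sub)] | D=∅]
6. [S=[5 :: -2] | E=∅ | C=[PRIM2(sub)] | D=∅]
7. [S=[-7] | E=∅ | C=∅ | D=∅]
→ final value -7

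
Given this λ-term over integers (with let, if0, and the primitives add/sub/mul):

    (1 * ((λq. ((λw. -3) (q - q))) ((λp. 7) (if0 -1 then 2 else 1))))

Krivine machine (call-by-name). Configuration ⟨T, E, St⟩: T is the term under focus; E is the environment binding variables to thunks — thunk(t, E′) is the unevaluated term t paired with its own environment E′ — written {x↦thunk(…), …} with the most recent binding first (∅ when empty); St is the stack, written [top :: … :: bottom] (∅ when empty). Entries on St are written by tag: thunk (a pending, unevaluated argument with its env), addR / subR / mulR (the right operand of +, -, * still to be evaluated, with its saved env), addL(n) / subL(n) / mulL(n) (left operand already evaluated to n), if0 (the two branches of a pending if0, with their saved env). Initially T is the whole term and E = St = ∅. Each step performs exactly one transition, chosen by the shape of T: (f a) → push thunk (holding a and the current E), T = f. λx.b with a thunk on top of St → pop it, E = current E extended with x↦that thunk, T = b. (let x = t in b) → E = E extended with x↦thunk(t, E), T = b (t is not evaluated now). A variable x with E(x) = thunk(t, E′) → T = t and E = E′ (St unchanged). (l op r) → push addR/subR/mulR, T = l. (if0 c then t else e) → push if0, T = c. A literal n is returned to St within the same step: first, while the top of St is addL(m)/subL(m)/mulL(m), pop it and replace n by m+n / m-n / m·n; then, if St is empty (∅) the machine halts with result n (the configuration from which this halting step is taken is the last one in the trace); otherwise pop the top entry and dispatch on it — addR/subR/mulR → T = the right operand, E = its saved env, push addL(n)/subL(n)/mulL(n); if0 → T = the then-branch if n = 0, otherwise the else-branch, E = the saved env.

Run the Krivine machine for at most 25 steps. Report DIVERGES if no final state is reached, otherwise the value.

Answer: -3

Machine steps:
step 0: <T=(1 * ((λq. ((λw. -3) (q - q))) ((λp. 7) (if0 -1 then 2 else 1)))), E=∅, St=∅>
step 1: <T=1, E=∅, St=[mulR]>
step 2: <T=((λq. ((λw. -3) (q - q))) ((λp. 7) (if0 -1 then 2 else 1))), E=∅, St=[mulL(1)]>
step 3: <T=(λq. ((λw. -3) (q - q))), E=∅, St=[thunk :: mulL(1)]>
step 4: <T=((λw. -3) (q - q)), E={q↦thunk(((λp. 7) (if0 -1 then 2 else 1)), ∅)}, St=[mulL(1)]>
step 5: <T=(λw. -3), E={q↦thunk(((λp. 7) (if0 -1 then 2 else 1)), ∅)}, St=[thunk :: mulL(1)]>
step 6: <T=-3, E={w↦thunk((q - q), {q↦thunk(((λp. 7) (if0 -1 then 2 else 1)), ∅)}), q↦thunk(((λp. 7) (if0 -1 then 2 else 1)), ∅)}, St=[mulL(1)]>
→ final value -3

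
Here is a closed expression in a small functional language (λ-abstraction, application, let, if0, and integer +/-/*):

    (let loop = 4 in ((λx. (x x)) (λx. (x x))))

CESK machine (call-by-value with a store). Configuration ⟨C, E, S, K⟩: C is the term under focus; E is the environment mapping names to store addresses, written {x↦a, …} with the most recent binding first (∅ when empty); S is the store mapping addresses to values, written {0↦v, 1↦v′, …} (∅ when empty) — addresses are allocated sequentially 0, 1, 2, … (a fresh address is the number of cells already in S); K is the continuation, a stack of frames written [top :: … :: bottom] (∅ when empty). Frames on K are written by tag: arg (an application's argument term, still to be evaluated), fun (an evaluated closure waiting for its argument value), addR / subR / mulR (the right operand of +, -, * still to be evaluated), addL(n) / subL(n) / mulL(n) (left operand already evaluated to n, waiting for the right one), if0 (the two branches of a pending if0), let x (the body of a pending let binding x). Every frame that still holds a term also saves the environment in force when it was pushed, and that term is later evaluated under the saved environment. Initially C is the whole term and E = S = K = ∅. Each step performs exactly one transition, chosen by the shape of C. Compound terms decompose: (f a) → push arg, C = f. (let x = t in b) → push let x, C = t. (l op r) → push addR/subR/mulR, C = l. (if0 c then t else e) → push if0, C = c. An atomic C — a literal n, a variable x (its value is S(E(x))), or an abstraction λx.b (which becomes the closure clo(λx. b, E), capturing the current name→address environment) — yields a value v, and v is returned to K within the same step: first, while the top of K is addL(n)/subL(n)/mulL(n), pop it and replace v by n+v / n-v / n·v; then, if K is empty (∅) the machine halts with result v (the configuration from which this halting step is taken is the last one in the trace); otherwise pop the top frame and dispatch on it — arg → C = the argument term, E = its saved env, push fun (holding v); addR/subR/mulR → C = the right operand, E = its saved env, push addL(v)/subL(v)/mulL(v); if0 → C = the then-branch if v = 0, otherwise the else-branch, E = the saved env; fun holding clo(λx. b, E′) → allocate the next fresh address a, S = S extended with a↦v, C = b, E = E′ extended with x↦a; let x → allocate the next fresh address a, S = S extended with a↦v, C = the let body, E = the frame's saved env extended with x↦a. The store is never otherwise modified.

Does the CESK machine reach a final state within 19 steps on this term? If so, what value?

Answer: DIVERGES (no final state within 19 steps)

Execution trace:
t=0: [C=(let loop = 4 in ((λx. (x x)) (λx. (x x)))) | E=∅ | S=∅ | K=∅]
t=1: [C=4 | E=∅ | S=∅ | K=[let loop]]
t=2: [C=((λx. (x x)) (λx. (x x))) | E={loop↦0} | S={0↦4} | K=∅]
t=3: [C=(λx. (x x)) | E={loop↦0} | S={0↦4} | K=[arg]]
t=4: [C=(λx. (x x)) | E={loop↦0} | S={0↦4} | K=[fun]]
t=5: [C=(x x) | E={x↦1, loop↦0} | S={0↦4, 1↦clo(λx. (x x), {loop↦0})} | K=∅]
t=6: [C=x | E={x↦1, loop↦0} | S={0↦4, 1↦clo(λx. (x x), {loop↦0})} | K=[arg]]
t=7: [C=x | E={x↦1, loop↦0} | S={0↦4, 1↦clo(λx. (x x), {loop↦0})} | K=[fun]]
t=8: [C=(x x) | E={x↦2, loop↦0} | S={0↦4, 1↦clo(λx. (x x), {loop↦0}), 2↦clo(λx. (x x), {loop↦0})} | K=∅]
t=9: [C=x | E={x↦2, loop↦0} | S={0↦4, 1↦clo(λx. (x x), {loop↦0}), 2↦clo(λx. (x x), {loop↦0})} | K=[arg]]
t=10: [C=x | E={x↦2, loop↦0} | S={0↦4, 1↦clo(λx. (x x), {loop↦0}), 2↦clo(λx. (x x), {loop↦0})} | K=[fun]]
t=11: [C=(x x) | E={x↦3, loop↦0} | S={0↦4, 1↦clo(λx. (x x), {loop↦0}), 2↦clo(λx. (x x), {loop↦0}), 3↦clo(λx. (x x), {loop↦0})} | K=∅]
t=12: [C=x | E={x↦3, loop↦0} | S={0↦4, 1↦clo(λx. (x x), {loop↦0}), 2↦clo(λx. (x x), {loop↦0}), 3↦clo(λx. (x x), {loop↦0})} | K=[arg]]
t=13: [C=x | E={x↦3, loop↦0} | S={0↦4, 1↦clo(λx. (x x), {loop↦0}), 2↦clo(λx. (x x), {loop↦0}), 3↦clo(λx. (x x), {loop↦0})} | K=[fun]]
t=14: [C=(x x) | E={x↦4, loop↦0} | S={0↦4, 1↦clo(λx. (x x), {loop↦0}), 2↦clo(λx. (x x), {loop↦0}), 3↦clo(λx. (x x), {loop↦0}), 4↦clo(λx. (x x), {loop↦0})} | K=∅]
t=15: [C=x | E={x↦4, loop↦0} | S={0↦4, 1↦clo(λx. (x x), {loop↦0}), 2↦clo(λx. (x x), {loop↦0}), 3↦clo(λx. (x x), {loop↦0}), 4↦clo(λx. (x x), {loop↦0})} | K=[arg]]
t=16: [C=x | E={x↦4, loop↦0} | S={0↦4, 1↦clo(λx. (x x), {loop↦0}), 2↦clo(λx. (x x), {loop↦0}), 3↦clo(λx. (x x), {loop↦0}), 4↦clo(λx. (x x), {loop↦0})} | K=[fun]]
t=17: [C=(x x) | E={x↦5, loop↦0} | S={0↦4, 1↦clo(λx. (x x), {loop↦0}), 2↦clo(λx. (x x), {loop↦0}), 3↦clo(λx. (x x), {loop↦0}), 4↦clo(λx. (x x), {loop↦0}), 5↦clo(λx. (x x), {loop↦0})} | K=∅]
t=18: [C=x | E={x↦5, loop↦0} | S={0↦4, 1↦clo(λx. (x x), {loop↦0}), 2↦clo(λx. (x x), {loop↦0}), 3↦clo(λx. (x x), {loop↦0}), 4↦clo(λx. (x x), {loop↦0}), 5↦clo(λx. (x x), {loop↦0})} | K=[arg]]
t=19: [C=x | E={x↦5, loop↦0} | S={0↦4, 1↦clo(λx. (x x), {loop↦0}), 2↦clo(λx. (x x), {loop↦0}), 3↦clo(λx. (x x), {loop↦0}), 4↦clo(λx. (x x), {loop↦0}), 5↦clo(λx. (x x), {loop↦0})} | K=[fun]]
→ 19 transitions taken and the configuration is still not final: no result within 19 steps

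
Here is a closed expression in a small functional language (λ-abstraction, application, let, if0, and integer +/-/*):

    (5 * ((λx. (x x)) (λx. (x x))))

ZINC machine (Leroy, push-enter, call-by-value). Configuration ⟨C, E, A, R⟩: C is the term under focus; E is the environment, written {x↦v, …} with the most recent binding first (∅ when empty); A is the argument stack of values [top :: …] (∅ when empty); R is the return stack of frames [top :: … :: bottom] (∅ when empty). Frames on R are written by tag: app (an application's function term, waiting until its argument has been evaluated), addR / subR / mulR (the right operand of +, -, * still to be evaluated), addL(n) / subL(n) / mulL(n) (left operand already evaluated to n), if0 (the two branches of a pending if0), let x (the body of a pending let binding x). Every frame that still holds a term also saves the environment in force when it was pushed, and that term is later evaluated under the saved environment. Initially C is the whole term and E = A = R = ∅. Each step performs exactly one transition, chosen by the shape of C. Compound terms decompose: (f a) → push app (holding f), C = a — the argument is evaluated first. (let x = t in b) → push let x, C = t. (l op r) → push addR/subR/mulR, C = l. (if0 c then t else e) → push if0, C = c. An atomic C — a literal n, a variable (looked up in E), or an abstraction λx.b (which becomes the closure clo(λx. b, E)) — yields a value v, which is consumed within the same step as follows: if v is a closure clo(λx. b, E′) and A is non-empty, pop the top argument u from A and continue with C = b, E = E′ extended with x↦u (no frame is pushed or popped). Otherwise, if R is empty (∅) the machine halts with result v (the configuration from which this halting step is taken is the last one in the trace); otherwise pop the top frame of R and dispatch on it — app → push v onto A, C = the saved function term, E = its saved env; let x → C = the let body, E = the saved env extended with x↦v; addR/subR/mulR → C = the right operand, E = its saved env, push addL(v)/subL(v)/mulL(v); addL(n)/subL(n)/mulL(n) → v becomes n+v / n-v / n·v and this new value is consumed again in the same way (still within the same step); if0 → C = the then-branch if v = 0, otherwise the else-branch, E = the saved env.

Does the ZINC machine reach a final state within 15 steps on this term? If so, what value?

t=0: [C=(5 * ((λx. (x x)) (λx. (x x)))) | E=∅ | A=∅ | R=∅]
t=1: [C=5 | E=∅ | A=∅ | R=[mulR]]
t=2: [C=((λx. (x x)) (λx. (x x))) | E=∅ | A=∅ | R=[mulL(5)]]
t=3: [C=(λx. (x x)) | E=∅ | A=∅ | R=[app :: mulL(5)]]
t=4: [C=(λx. (x x)) | E=∅ | A=[clo(λx. (x x), ∅)] | R=[mulL(5)]]
t=5: [C=(x x) | E={x↦clo(λx. (x x), ∅)} | A=∅ | R=[mulL(5)]]
t=6: [C=x | E={x↦clo(λx. (x x), ∅)} | A=∅ | R=[app :: mulL(5)]]
t=7: [C=x | E={x↦clo(λx. (x x), ∅)} | A=[clo(λx. (x x), ∅)] | R=[mulL(5)]]
… configuration repeats with period 3 (steps 5–7 recur indefinitely) …

Answer: DIVERGES (no final state within 15 steps)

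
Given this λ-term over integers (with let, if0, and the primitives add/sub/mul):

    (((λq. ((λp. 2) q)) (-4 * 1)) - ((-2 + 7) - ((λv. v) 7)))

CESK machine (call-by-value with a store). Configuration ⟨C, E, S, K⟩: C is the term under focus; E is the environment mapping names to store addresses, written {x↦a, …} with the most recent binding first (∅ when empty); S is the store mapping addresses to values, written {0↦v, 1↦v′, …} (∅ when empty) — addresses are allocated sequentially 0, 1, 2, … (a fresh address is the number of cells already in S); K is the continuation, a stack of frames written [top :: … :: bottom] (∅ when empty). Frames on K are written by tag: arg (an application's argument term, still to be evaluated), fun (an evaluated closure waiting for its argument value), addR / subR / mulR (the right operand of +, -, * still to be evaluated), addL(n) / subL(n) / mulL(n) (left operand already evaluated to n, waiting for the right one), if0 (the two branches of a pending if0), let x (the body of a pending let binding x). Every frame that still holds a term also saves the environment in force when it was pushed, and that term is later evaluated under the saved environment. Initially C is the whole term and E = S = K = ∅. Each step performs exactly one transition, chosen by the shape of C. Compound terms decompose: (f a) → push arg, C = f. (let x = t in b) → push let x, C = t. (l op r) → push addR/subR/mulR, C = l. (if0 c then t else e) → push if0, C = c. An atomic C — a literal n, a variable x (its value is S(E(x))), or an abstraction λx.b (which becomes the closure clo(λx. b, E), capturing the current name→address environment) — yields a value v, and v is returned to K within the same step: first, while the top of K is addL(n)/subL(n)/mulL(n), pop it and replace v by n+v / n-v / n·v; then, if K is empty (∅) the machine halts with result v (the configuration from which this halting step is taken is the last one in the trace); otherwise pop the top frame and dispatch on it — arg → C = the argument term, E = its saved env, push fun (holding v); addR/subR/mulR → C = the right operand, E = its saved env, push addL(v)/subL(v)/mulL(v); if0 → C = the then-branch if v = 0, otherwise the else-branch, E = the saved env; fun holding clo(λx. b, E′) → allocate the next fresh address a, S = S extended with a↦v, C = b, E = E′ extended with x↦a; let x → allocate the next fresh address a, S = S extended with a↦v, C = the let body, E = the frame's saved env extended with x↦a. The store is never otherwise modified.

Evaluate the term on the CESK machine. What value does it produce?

t=0: ⟨C=(((λq. ((λp. 2) q)) (-4 * 1)) - ((-2 + 7) - ((λv. v) 7))); E=∅; S=∅; K=∅⟩
t=1: ⟨C=((λq. ((λp. 2) q)) (-4 * 1)); E=∅; S=∅; K=[subR]⟩
t=2: ⟨C=(λq. ((λp. 2) q)); E=∅; S=∅; K=[arg :: subR]⟩
t=3: ⟨C=(-4 * 1); E=∅; S=∅; K=[fun :: subR]⟩
t=4: ⟨C=-4; E=∅; S=∅; K=[mulR :: fun :: subR]⟩
t=5: ⟨C=1; E=∅; S=∅; K=[mulL(-4) :: fun :: subR]⟩
t=6: ⟨C=((λp. 2) q); E={q↦0}; S={0↦-4}; K=[subR]⟩
t=7: ⟨C=(λp. 2); E={q↦0}; S={0↦-4}; K=[arg :: subR]⟩
t=8: ⟨C=q; E={q↦0}; S={0↦-4}; K=[fun :: subR]⟩
t=9: ⟨C=2; E={p↦1, q↦0}; S={0↦-4, 1↦-4}; K=[subR]⟩
t=10: ⟨C=((-2 + 7) - ((λv. v) 7)); E=∅; S={0↦-4, 1↦-4}; K=[subL(2)]⟩
t=11: ⟨C=(-2 + 7); E=∅; S={0↦-4, 1↦-4}; K=[subR :: subL(2)]⟩
t=12: ⟨C=-2; E=∅; S={0↦-4, 1↦-4}; K=[addR :: subR :: subL(2)]⟩
t=13: ⟨C=7; E=∅; S={0↦-4, 1↦-4}; K=[addL(-2) :: subR :: subL(2)]⟩
t=14: ⟨C=((λv. v) 7); E=∅; S={0↦-4, 1↦-4}; K=[subL(5) :: subL(2)]⟩
t=15: ⟨C=(λv. v); E=∅; S={0↦-4, 1↦-4}; K=[arg :: subL(5) :: subL(2)]⟩
t=16: ⟨C=7; E=∅; S={0↦-4, 1↦-4}; K=[fun :: subL(5) :: subL(2)]⟩
t=17: ⟨C=v; E={v↦2}; S={0↦-4, 1↦-4, 2↦7}; K=[subL(5) :: subL(2)]⟩
→ final value 4

Answer: 4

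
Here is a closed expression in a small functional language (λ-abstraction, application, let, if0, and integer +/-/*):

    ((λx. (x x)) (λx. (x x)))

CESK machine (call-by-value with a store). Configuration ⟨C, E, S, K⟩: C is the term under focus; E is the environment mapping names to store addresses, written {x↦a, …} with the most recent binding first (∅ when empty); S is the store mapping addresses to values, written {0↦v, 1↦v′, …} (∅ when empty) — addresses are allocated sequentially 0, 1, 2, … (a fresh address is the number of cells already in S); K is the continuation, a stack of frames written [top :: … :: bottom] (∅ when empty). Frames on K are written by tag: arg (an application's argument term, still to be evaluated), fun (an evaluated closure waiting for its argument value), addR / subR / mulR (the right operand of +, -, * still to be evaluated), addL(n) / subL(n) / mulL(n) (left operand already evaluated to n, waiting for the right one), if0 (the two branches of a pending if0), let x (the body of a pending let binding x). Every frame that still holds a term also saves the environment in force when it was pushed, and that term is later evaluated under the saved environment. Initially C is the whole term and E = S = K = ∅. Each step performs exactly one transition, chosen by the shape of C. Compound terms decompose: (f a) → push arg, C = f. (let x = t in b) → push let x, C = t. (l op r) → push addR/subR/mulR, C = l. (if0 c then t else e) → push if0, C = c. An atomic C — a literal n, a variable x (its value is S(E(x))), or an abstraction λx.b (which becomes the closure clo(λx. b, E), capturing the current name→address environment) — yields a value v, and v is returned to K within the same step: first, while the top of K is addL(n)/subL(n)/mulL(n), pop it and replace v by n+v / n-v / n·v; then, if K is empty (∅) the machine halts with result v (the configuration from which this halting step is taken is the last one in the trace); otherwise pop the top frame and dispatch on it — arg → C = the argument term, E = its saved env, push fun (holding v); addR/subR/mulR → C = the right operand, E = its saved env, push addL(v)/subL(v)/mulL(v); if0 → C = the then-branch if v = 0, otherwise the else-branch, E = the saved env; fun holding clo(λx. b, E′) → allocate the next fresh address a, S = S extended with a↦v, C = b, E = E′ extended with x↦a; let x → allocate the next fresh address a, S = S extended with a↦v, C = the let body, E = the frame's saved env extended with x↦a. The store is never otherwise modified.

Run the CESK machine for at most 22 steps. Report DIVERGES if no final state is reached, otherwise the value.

Answer: DIVERGES (no final state within 22 steps)

Machine steps:
t=0: ⟨C=((λx. (x x)) (λx. (x x))); E=∅; S=∅; K=∅⟩
t=1: ⟨C=(λx. (x x)); E=∅; S=∅; K=[arg]⟩
t=2: ⟨C=(λx. (x x)); E=∅; S=∅; K=[fun]⟩
t=3: ⟨C=(x x); E={x↦0}; S={0↦clo(λx. (x x), ∅)}; K=∅⟩
t=4: ⟨C=x; E={x↦0}; S={0↦clo(λx. (x x), ∅)}; K=[arg]⟩
t=5: ⟨C=x; E={x↦0}; S={0↦clo(λx. (x x), ∅)}; K=[fun]⟩
t=6: ⟨C=(x x); E={x↦1}; S={0↦clo(λx. (x x), ∅), 1↦clo(λx. (x x), ∅)}; K=∅⟩
t=7: ⟨C=x; E={x↦1}; S={0↦clo(λx. (x x), ∅), 1↦clo(λx. (x x), ∅)}; K=[arg]⟩
t=8: ⟨C=x; E={x↦1}; S={0↦clo(λx. (x x), ∅), 1↦clo(λx. (x x), ∅)}; K=[fun]⟩
t=9: ⟨C=(x x); E={x↦2}; S={0↦clo(λx. (x x), ∅), 1↦clo(λx. (x x), ∅), 2↦clo(λx. (x x), ∅)}; K=∅⟩
t=10: ⟨C=x; E={x↦2}; S={0↦clo(λx. (x x), ∅), 1↦clo(λx. (x x), ∅), 2↦clo(λx. (x x), ∅)}; K=[arg]⟩
t=11: ⟨C=x; E={x↦2}; S={0↦clo(λx. (x x), ∅), 1↦clo(λx. (x x), ∅), 2↦clo(λx. (x x), ∅)}; K=[fun]⟩
t=12: ⟨C=(x x); E={x↦3}; S={0↦clo(λx. (x x), ∅), 1↦clo(λx. (x x), ∅), 2↦clo(λx. (x x), ∅), 3↦clo(λx. (x x), ∅)}; K=∅⟩
t=13: ⟨C=x; E={x↦3}; S={0↦clo(λx. (x x), ∅), 1↦clo(λx. (x x), ∅), 2↦clo(λx. (x x), ∅), 3↦clo(λx. (x x), ∅)}; K=[arg]⟩
t=14: ⟨C=x; E={x↦3}; S={0↦clo(λx. (x x), ∅), 1↦clo(λx. (x x), ∅), 2↦clo(λx. (x x), ∅), 3↦clo(λx. (x x), ∅)}; K=[fun]⟩
t=15: ⟨C=(x x); E={x↦4}; S={0↦clo(λx. (x x), ∅), 1↦clo(λx. (x x), ∅), 2↦clo(λx. (x x), ∅), 3↦clo(λx. (x x), ∅), 4↦clo(λx. (x x), ∅)}; K=∅⟩
t=16: ⟨C=x; E={x↦4}; S={0↦clo(λx. (x x), ∅), 1↦clo(λx. (x x), ∅), 2↦clo(λx. (x x), ∅), 3↦clo(λx. (x x), ∅), 4↦clo(λx. (x x), ∅)}; K=[arg]⟩
t=17: ⟨C=x; E={x↦4}; S={0↦clo(λx. (x x), ∅), 1↦clo(λx. (x x), ∅), 2↦clo(λx. (x x), ∅), 3↦clo(λx. (x x), ∅), 4↦clo(λx. (x x), ∅)}; K=[fun]⟩
t=18: ⟨C=(x x); E={x↦5}; S={0↦clo(λx. (x x), ∅), 1↦clo(λx. (x x), ∅), 2↦clo(λx. (x x), ∅), 3↦clo(λx. (x x), ∅), 4↦clo(λx. (x x), ∅), 5↦clo(λx. (x x), ∅)}; K=∅⟩
t=19: ⟨C=x; E={x↦5}; S={0↦clo(λx. (x x), ∅), 1↦clo(λx. (x x), ∅), 2↦clo(λx. (x x), ∅), 3↦clo(λx. (x x), ∅), 4↦clo(λx. (x x), ∅), 5↦clo(λx. (x x), ∅)}; K=[arg]⟩
t=20: ⟨C=x; E={x↦5}; S={0↦clo(λx. (x x), ∅), 1↦clo(λx. (x x), ∅), 2↦clo(λx. (x x), ∅), 3↦clo(λx. (x x), ∅), 4↦clo(λx. (x x), ∅), 5↦clo(λx. (x x), ∅)}; K=[fun]⟩
t=21: ⟨C=(x x); E={x↦6}; S={0↦clo(λx. (x x), ∅), 1↦clo(λx. (x x), ∅), 2↦clo(λx. (x x), ∅), 3↦clo(λx. (x x), ∅), 4↦clo(λx. (x x), ∅), 5↦clo(λx. (x x), ∅), 6↦clo(λx. (x x), ∅)}; K=∅⟩
t=22: ⟨C=x; E={x↦6}; S={0↦clo(λx. (x x), ∅), 1↦clo(λx. (x x), ∅), 2↦clo(λx. (x x), ∅), 3↦clo(λx. (x x), ∅), 4↦clo(λx. (x x), ∅), 5↦clo(λx. (x x), ∅), 6↦clo(λx. (x x), ∅)}; K=[arg]⟩
→ 22 transitions taken and the configuration is still not final: no result within 22 steps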